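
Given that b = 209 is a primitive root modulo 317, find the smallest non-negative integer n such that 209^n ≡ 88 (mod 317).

Baby-step giant-step with m = ceil(sqrt(316)) = 18.
Baby table (209^j mod 317 for j=0..17):
  0:1  1:209  2:252  3:46  4:104  5:180  6:214  7:29
  8:38  9:17  10:66  11:163  12:148  13:183  14:207  15:151
  16:176  17:12
Giant step factor: 209^(-18) ≡ 283 (mod 317).
Scan 88·283^i mod 317 for i = 0, 1, …:
  i=0: 88   i=1: 178   i=2: 288   i=3: 35
  i=4: 78   i=5: 201   i=6: 140   i=7: 312
  i=8: 170   i=9: 243   i=10: 297   i=11: 46
Match at i=11, j=3: n = 11·18 + 3 = 201.

201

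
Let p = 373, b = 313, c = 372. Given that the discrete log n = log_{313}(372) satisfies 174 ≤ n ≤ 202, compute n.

Compute 313^174 mod 373 = 264, then multiply by 313 repeatedly:
  313^174=264  313^175=199  313^176=369  313^177=240  313^178=147
  313^179=132  313^180=286  313^181=371  313^182=120  313^183=260
  313^184=66  313^185=143  313^186=372
Found 372 at exponent 186.

186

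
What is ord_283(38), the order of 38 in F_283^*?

The order of 38 must divide p − 1 = 282 = 2 · 3 · 47.
Divisors: 1, 2, 3, 6, 47, 94, 141, 282.
Check each in increasing order: 38^1 ≡ 38;  38^2 ≡ 29;  38^3 ≡ 253;  38^6 ≡ 51;  38^47 ≡ 1.
Smallest exponent giving 1 is 47.

47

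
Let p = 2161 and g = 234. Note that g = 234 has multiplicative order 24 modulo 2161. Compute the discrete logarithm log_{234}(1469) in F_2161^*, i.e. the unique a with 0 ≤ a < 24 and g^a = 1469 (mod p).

Successive powers of 234 modulo 2161:
  234^0=1  234^1=234  234^2=731  234^3=335  234^4=594  234^5=692
  234^6=2014  234^7=178  234^8=593  234^9=458  234^10=1283  234^11=2004
  234^12=2160  234^13=1927  234^14=1430  234^15=1826  234^16=1567  234^17=1469
So 234^17 ≡ 1469 (mod 2161), giving a = 17.

17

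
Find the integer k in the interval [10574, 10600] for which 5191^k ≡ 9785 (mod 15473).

Compute 5191^10574 mod 15473 = 1099, then multiply by 5191 repeatedly:
  5191^10574=1099  5191^10575=10845  5191^10576=5621  5191^10577=12006  5191^10578=13375
  5191^10579=2274  5191^10580=13908  5191^10581=14883  5191^10582=964  5191^10583=6345
  5191^10584=10351  5191^10585=9785
Found 9785 at exponent 10585.

10585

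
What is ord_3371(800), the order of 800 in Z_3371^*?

3370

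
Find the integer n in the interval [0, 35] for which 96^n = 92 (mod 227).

Compute 96^0 mod 227 = 1, then multiply by 96 repeatedly:
  96^0=1  96^1=96  96^2=136  96^3=117  96^4=109
  96^5=22  96^6=69  96^7=41  96^8=77  96^9=128
  96^10=30  96^11=156  96^12=221  96^13=105  96^14=92
Found 92 at exponent 14.

14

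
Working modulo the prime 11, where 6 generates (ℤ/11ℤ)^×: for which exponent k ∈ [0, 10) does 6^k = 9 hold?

4

Successive powers of 6 modulo 11:
  6^0=1  6^1=6  6^2=3  6^3=7  6^4=9
So 6^4 ≡ 9 (mod 11), giving k = 4.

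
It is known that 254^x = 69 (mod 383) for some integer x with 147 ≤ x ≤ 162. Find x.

Compute 254^147 mod 383 = 374, then multiply by 254 repeatedly:
  254^147=374  254^148=12  254^149=367  254^150=149  254^151=312
  254^152=350  254^153=44  254^154=69
Found 69 at exponent 154.

154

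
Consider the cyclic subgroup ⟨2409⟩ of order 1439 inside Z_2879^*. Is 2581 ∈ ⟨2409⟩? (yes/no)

2581 ∈ ⟨2409⟩ iff 2581^1439 ≡ 1 (mod 2879), since |⟨2409⟩| = 1439.
2581^1439 mod 2879 = 1.
Since 1 = 1, 2581 lies in the subgroup.

yes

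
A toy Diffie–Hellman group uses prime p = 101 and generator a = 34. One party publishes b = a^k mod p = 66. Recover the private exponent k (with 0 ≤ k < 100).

93

Baby-step giant-step with m = ceil(sqrt(100)) = 10.
Baby table (34^j mod 101 for j=0..9):
  0:1  1:34  2:45  3:15  4:5  5:69  6:23  7:75
  8:25  9:42
Giant step factor: 34^(-10) ≡ 65 (mod 101).
Scan 66·65^i mod 101 for i = 0, 1, …:
  i=0: 66   i=1: 48   i=2: 90   i=3: 93
  i=4: 86   i=5: 35   i=6: 53   i=7: 11
  i=8: 8   i=9: 15
Match at i=9, j=3: k = 9·10 + 3 = 93.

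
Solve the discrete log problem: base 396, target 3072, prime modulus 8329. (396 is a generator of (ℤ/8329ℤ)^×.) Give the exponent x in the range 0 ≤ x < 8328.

Baby-step giant-step with m = ceil(sqrt(8328)) = 92.
Baby table (396^j mod 8329 for j=0..91):
  0:1  1:396  2:6894  3:6441  4:1962  5:2355  6:8061  7:2149
  8:1446  9:6244  10:7240  11:1864  12:5192  13:7098  14:3935  15:737
  16:337  17:188  18:7816  19:5077  20:3203  21:2380  22:1303  23:7919
  24:4220  25:5320  26:7812  27:3493  28:614  29:1603  30:1784  31:6828
  32:5292  33:5053  34:2028  35:3504  36:4970  37:2476  38:6003  39:3423
  40:6210  41:2105  42:680  43:2752  44:7022  45:7155  46:1520  47:2232
  48:998  49:3745  50:458  51:6459  52:761  53:1512  54:7393  55:4149
  56:2191  57:1420  58:4277  59:2905  60:978  61:4154  62:4171  63:2574
  64:3166  65:4386  66:4424  67:2814  68:6587  69:1475  70:1070  71:7270
  72:5415  73:3787  74:432  75:4492  76:4755  77:626  78:6355  79:1222
  80:830  81:3849  82:8326  83:7141  84:4305  85:5664  86:2443  87:1264
  88:804  89:1882  90:3991  91:6255
Giant step factor: 396^(-92) ≡ 3378 (mod 8329).
Scan 3072·3378^i mod 8329 for i = 0, 1, …:
  i=0: 3072   i=1: 7611   i=2: 6664   i=3: 6034
  i=4: 1789   i=5: 4717   i=6: 649   i=7: 1795
  i=8: 8327   i=9: 1573     …   i=63: 7049
  i=64: 7240
Match at i=64, j=10: x = 64·92 + 10 = 5898.

5898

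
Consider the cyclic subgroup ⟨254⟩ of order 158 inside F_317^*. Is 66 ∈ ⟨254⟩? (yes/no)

66 ∈ ⟨254⟩ iff 66^158 ≡ 1 (mod 317), since |⟨254⟩| = 158.
66^158 mod 317 = 1.
Since 1 = 1, 66 lies in the subgroup.

yes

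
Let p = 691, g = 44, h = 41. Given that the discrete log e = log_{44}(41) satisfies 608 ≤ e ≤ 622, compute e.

Compute 44^608 mod 691 = 324, then multiply by 44 repeatedly:
  44^608=324  44^609=436  44^610=527  44^611=385  44^612=356
  44^613=462  44^614=289  44^615=278  44^616=485  44^617=610
  44^618=582  44^619=41
Found 41 at exponent 619.

619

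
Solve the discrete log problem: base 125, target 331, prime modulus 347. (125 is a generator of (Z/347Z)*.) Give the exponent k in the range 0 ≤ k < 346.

295

Baby-step giant-step with m = ceil(sqrt(346)) = 19.
Baby table (125^j mod 347 for j=0..18):
  0:1  1:125  2:10  3:209  4:100  5:8  6:306  7:80
  8:284  9:106  10:64  11:19  12:293  13:190  14:154  15:165
  16:152  17:262  18:132
Giant step factor: 125^(-19) ≡ 238 (mod 347).
Scan 331·238^i mod 347 for i = 0, 1, …:
  i=0: 331   i=1: 9   i=2: 60   i=3: 53
  i=4: 122   i=5: 235   i=6: 63   i=7: 73
  i=8: 24   i=9: 160     …   i=14: 79
  i=15: 64
Match at i=15, j=10: k = 15·19 + 10 = 295.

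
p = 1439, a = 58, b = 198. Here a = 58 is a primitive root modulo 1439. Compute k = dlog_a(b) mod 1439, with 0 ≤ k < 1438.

611

Baby-step giant-step with m = ceil(sqrt(1438)) = 38.
Baby table (58^j mod 1439 for j=0..37):
  0:1  1:58  2:486  3:847  4:200  5:88  6:787  7:1037
  8:1147  9:332  10:549  11:184  12:599  13:206  14:436  15:825
  16:363  17:908  18:860  19:954  20:650  21:286  22:759  23:852
  24:490  25:1079  26:705  27:598  28:148  29:1389  30:1417  31:163
  32:820  33:73  34:1356  35:942  36:1393  37:210
Giant step factor: 58^(-38) ≡ 950 (mod 1439).
Scan 198·950^i mod 1439 for i = 0, 1, …:
  i=0: 198   i=1: 1030   i=2: 1419   i=3: 1146
  i=4: 816   i=5: 1018   i=6: 92   i=7: 1060
  i=8: 1139   i=9: 1361     …   i=15: 269
  i=16: 847
Match at i=16, j=3: k = 16·38 + 3 = 611.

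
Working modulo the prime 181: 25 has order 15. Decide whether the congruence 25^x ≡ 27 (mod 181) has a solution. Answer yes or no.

yes

⟨25⟩ has order 15; its elements mod 181 are {1, 5, 25, 27, 29, 42, 48, 59, 82, 114, 117, 125, 132, 135, 145}.
27 is in this set.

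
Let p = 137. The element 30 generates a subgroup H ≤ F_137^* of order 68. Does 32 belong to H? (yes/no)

yes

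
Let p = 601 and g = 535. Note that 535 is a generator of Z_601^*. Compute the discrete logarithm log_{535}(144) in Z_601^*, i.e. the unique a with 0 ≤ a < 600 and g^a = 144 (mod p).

Baby-step giant-step with m = ceil(sqrt(600)) = 25.
Baby table (535^j mod 601 for j=0..24):
  0:1  1:535  2:149  3:383  4:565  5:573  6:45  7:35
  8:94  9:407  10:183  11:543  12:222  13:373  14:23  15:285
  16:422  17:395  18:374  19:558  20:434  21:204  22:359  23:346
  24:2
Giant step factor: 535^(-25) ≡ 387 (mod 601).
Scan 144·387^i mod 601 for i = 0, 1, …:
  i=0: 144   i=1: 436   i=2: 452   i=3: 33
  i=4: 150   i=5: 354   i=6: 571   i=7: 410
  i=8: 6   i=9: 519     …   i=13: 165
  i=14: 149
Match at i=14, j=2: a = 14·25 + 2 = 352.

352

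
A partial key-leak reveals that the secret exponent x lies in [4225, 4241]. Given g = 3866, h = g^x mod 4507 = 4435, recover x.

4234

Compute 3866^4225 mod 4507 = 4215, then multiply by 3866 repeatedly:
  3866^4225=4215  3866^4226=2385  3866^4227=3595  3866^4228=3189  3866^4229=2029
  3866^4230=1934  3866^4231=4238  3866^4232=1163  3866^4233=2679  3866^4234=4435
Found 4435 at exponent 4234.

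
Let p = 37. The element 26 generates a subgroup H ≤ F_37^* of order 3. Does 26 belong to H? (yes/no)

26 ∈ ⟨26⟩ iff 26^3 ≡ 1 (mod 37), since |⟨26⟩| = 3.
26^3 mod 37 = 1.
Since 1 = 1, 26 lies in the subgroup.

yes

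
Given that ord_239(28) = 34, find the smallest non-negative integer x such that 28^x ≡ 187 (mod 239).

4

Successive powers of 28 modulo 239:
  28^0=1  28^1=28  28^2=67  28^3=203  28^4=187
So 28^4 ≡ 187 (mod 239), giving x = 4.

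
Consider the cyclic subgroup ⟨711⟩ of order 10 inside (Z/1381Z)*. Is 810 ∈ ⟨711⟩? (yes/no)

no

⟨711⟩ has order 10; its elements mod 1381 are {1, 75, 101, 534, 670, 711, 847, 1280, 1306, 1380}.
810 is not in this set.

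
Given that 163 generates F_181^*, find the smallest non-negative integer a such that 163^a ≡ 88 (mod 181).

Baby-step giant-step with m = ceil(sqrt(180)) = 14.
Baby table (163^j mod 181 for j=0..13):
  0:1  1:163  2:143  3:141  4:177  5:72  6:152  7:160
  8:16  9:74  10:116  11:84  12:117  13:66
Giant step factor: 163^(-14) ≡ 55 (mod 181).
Scan 88·55^i mod 181 for i = 0, 1, …:
  i=0: 88   i=1: 134   i=2: 130   i=3: 91
  i=4: 118   i=5: 155   i=6: 18   i=7: 85
  i=8: 150   i=9: 105   i=10: 164   i=11: 151
  i=12: 160
Match at i=12, j=7: a = 12·14 + 7 = 175.

175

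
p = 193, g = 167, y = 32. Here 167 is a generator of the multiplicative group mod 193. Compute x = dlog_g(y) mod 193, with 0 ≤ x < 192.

182

Baby-step giant-step with m = ceil(sqrt(192)) = 14.
Baby table (167^j mod 193 for j=0..13):
  0:1  1:167  2:97  3:180  4:145  5:90  6:169  7:45
  8:181  9:119  10:187  11:156  12:190  13:78
Giant step factor: 167^(-14) ≡ 128 (mod 193).
Scan 32·128^i mod 193 for i = 0, 1, …:
  i=0: 32   i=1: 43   i=2: 100   i=3: 62
  i=4: 23   i=5: 49   i=6: 96   i=7: 129
  i=8: 107   i=9: 186   i=10: 69   i=11: 147
  i=12: 95   i=13: 1
Match at i=13, j=0: x = 13·14 + 0 = 182.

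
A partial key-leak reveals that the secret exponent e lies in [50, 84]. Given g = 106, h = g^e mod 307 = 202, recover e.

63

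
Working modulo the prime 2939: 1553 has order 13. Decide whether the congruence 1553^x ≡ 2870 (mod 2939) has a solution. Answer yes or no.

yes

⟨1553⟩ has order 13; its elements mod 2939 are {1, 176, 321, 655, 659, 1363, 1553, 1586, 1822, 1829, 2248, 2551, 2870}.
2870 is in this set.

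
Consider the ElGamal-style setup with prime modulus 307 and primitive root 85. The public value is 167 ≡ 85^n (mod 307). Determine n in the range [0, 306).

150

Baby-step giant-step with m = ceil(sqrt(306)) = 18.
Baby table (85^j mod 307 for j=0..17):
  0:1  1:85  2:164  3:125  4:187  5:238  6:275  7:43
  8:278  9:298  10:156  11:59  12:103  13:159  14:7  15:288
  16:227  17:261
Giant step factor: 85^(-18) ≡ 235 (mod 307).
Scan 167·235^i mod 307 for i = 0, 1, …:
  i=0: 167   i=1: 256   i=2: 295   i=3: 250
  i=4: 113   i=5: 153   i=6: 36   i=7: 171
  i=8: 275
Match at i=8, j=6: n = 8·18 + 6 = 150.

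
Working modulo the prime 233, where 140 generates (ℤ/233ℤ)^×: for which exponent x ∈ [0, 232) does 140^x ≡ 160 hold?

39

Baby-step giant-step with m = ceil(sqrt(232)) = 16.
Baby table (140^j mod 233 for j=0..15):
  0:1  1:140  2:28  3:192  4:85  5:17  6:50  7:10
  8:2  9:47  10:56  11:151  12:170  13:34  14:100  15:20
Giant step factor: 140^(-16) ≡ 175 (mod 233).
Scan 160·175^i mod 233 for i = 0, 1, …:
  i=0: 160   i=1: 40   i=2: 10
Match at i=2, j=7: x = 2·16 + 7 = 39.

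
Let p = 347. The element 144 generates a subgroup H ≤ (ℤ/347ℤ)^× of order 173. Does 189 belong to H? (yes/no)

189 ∈ ⟨144⟩ iff 189^173 ≡ 1 (mod 347), since |⟨144⟩| = 173.
189^173 mod 347 = 346.
Since 346 ≠ 1, 189 does not lie in the subgroup.

no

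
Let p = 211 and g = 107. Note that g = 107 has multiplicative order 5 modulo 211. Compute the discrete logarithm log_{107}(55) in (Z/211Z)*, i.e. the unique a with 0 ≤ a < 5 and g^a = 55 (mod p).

Successive powers of 107 modulo 211:
  107^0=1  107^1=107  107^2=55
So 107^2 ≡ 55 (mod 211), giving a = 2.

2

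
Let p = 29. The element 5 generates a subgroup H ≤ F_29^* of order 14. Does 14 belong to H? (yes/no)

⟨5⟩ has order 14; its elements mod 29 are {1, 4, 5, 6, 7, 9, 13, 16, 20, 22, 23, 24, 25, 28}.
14 is not in this set.

no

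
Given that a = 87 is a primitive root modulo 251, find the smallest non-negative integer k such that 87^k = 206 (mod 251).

Successive powers of 87 modulo 251:
  87^0=1  87^1=87  87^2=39  87^3=130  87^4=15  87^5=50
  87^6=83  87^7=193  87^8=225  87^9=248  87^10=241  87^11=134
  87^12=112  87^13=206
So 87^13 ≡ 206 (mod 251), giving k = 13.

13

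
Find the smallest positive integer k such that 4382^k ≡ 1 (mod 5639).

2819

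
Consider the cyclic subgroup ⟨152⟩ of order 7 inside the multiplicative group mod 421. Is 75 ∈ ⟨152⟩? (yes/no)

75 ∈ ⟨152⟩ iff 75^7 ≡ 1 (mod 421), since |⟨152⟩| = 7.
75^7 mod 421 = 1.
Since 1 = 1, 75 lies in the subgroup.

yes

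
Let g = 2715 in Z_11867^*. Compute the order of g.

11866

The order of 2715 must divide p − 1 = 11866 = 2 · 17 · 349.
Divisors: 1, 2, 17, 34, 349, 698, 5933, 11866.
Check each in increasing order: 2715^1 ≡ 2715;  2715^2 ≡ 1818;  2715^17 ≡ 856;  2715^34 ≡ 8849;  2715^349 ≡ 2863;  2715^698 ≡ 8539;  2715^5933 ≡ 11866;  2715^11866 ≡ 1.
Smallest exponent giving 1 is 11866.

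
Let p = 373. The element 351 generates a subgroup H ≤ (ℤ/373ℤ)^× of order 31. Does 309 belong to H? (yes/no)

309 ∈ ⟨351⟩ iff 309^31 ≡ 1 (mod 373), since |⟨351⟩| = 31.
309^31 mod 373 = 1.
Since 1 = 1, 309 lies in the subgroup.

yes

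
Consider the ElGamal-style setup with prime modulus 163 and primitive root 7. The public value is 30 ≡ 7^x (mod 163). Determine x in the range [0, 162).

117

Baby-step giant-step with m = ceil(sqrt(162)) = 13.
Baby table (7^j mod 163 for j=0..12):
  0:1  1:7  2:49  3:17  4:119  5:18  6:126  7:67
  8:143  9:23  10:161  11:149  12:65
Giant step factor: 7^(-13) ≡ 139 (mod 163).
Scan 30·139^i mod 163 for i = 0, 1, …:
  i=0: 30   i=1: 95   i=2: 2   i=3: 115
  i=4: 11   i=5: 62   i=6: 142   i=7: 15
  i=8: 129   i=9: 1
Match at i=9, j=0: x = 9·13 + 0 = 117.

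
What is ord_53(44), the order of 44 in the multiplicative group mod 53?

The order of 44 must divide p − 1 = 52 = 2^2 · 13.
Divisors: 1, 2, 4, 13, 26, 52.
Check each in increasing order: 44^1 ≡ 44;  44^2 ≡ 28;  44^4 ≡ 42;  44^13 ≡ 1.
Smallest exponent giving 1 is 13.

13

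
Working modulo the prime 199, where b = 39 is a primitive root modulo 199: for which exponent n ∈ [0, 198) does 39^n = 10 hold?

14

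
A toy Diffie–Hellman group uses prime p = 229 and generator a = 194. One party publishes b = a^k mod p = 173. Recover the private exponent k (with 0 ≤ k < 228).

Baby-step giant-step with m = ceil(sqrt(228)) = 16.
Baby table (194^j mod 229 for j=0..15):
  0:1  1:194  2:80  3:177  4:217  5:191  6:185  7:166
  8:144  9:227  10:70  11:69  12:104  13:24  14:76  15:88
Giant step factor: 194^(-16) ≡ 20 (mod 229).
Scan 173·20^i mod 229 for i = 0, 1, …:
  i=0: 173   i=1: 25   i=2: 42   i=3: 153
  i=4: 83   i=5: 57   i=6: 224   i=7: 129
  i=8: 61   i=9: 75   i=10: 126   i=11: 1
Match at i=11, j=0: k = 11·16 + 0 = 176.

176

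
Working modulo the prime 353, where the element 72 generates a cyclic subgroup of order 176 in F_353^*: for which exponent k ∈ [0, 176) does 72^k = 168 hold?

24

Baby-step giant-step with m = ceil(sqrt(176)) = 14.
Baby table (72^j mod 353 for j=0..13):
  0:1  1:72  2:242  3:127  4:319  5:23  6:244  7:271
  8:97  9:277  10:176  11:317  12:232  13:113
Giant step factor: 72^(-14) ≡ 270 (mod 353).
Scan 168·270^i mod 353 for i = 0, 1, …:
  i=0: 168   i=1: 176
Match at i=1, j=10: k = 1·14 + 10 = 24.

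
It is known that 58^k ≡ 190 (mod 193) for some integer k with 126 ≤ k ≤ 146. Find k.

132

Compute 58^126 mod 193 = 185, then multiply by 58 repeatedly:
  58^126=185  58^127=115  58^128=108  58^129=88  58^130=86
  58^131=163  58^132=190
Found 190 at exponent 132.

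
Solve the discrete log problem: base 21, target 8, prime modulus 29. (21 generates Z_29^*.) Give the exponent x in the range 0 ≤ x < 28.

15

Successive powers of 21 modulo 29:
  21^0=1  21^1=21  21^2=6  21^3=10  21^4=7  21^5=2
  21^6=13  21^7=12  21^8=20  21^9=14  21^10=4  21^11=26
  21^12=24  21^13=11  21^14=28  21^15=8
So 21^15 ≡ 8 (mod 29), giving x = 15.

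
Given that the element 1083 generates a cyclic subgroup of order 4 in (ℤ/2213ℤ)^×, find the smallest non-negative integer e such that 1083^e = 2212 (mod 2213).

2

Successive powers of 1083 modulo 2213:
  1083^0=1  1083^1=1083  1083^2=2212
So 1083^2 ≡ 2212 (mod 2213), giving e = 2.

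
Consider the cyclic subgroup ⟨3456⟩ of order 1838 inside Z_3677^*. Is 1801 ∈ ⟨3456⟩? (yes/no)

1801 ∈ ⟨3456⟩ iff 1801^1838 ≡ 1 (mod 3677), since |⟨3456⟩| = 1838.
1801^1838 mod 3677 = 1.
Since 1 = 1, 1801 lies in the subgroup.

yes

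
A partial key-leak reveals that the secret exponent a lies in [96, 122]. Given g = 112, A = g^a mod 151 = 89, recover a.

Compute 112^96 mod 151 = 9, then multiply by 112 repeatedly:
  112^96=9  112^97=102  112^98=99  112^99=65  112^100=32
  112^101=111  112^102=50  112^103=13  112^104=97  112^105=143
  112^106=10  112^107=63  112^108=110  112^109=89
Found 89 at exponent 109.

109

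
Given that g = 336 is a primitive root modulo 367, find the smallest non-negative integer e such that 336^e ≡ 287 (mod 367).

346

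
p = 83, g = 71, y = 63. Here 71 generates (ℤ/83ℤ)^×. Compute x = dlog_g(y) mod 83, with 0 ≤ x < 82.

22

Successive powers of 71 modulo 83:
  71^0=1  71^1=71  71^2=61  71^3=15  71^4=69  71^5=2
  71^6=59  71^7=39  71^8=30  71^9=55  71^10=4  71^11=35
  71^12=78  71^13=60  71^14=27  71^15=8  71^16=70  71^17=73
  71^18=37  71^19=54  71^20=16  71^21=57  71^22=63
So 71^22 ≡ 63 (mod 83), giving x = 22.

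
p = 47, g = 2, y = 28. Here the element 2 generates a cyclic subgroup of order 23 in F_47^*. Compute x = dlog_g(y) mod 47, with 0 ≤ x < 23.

Successive powers of 2 modulo 47:
  2^0=1  2^1=2  2^2=4  2^3=8  2^4=16  2^5=32
  2^6=17  2^7=34  2^8=21  2^9=42  2^10=37  2^11=27
  2^12=7  2^13=14  2^14=28
So 2^14 ≡ 28 (mod 47), giving x = 14.

14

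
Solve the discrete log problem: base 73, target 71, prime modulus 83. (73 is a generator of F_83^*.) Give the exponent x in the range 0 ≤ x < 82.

29

Successive powers of 73 modulo 83:
  73^0=1  73^1=73  73^2=17  73^3=79  73^4=40  73^5=15
  73^6=16  73^7=6  73^8=23  73^9=19  73^10=59  73^11=74
  73^12=7  73^13=13  73^14=36  73^15=55  73^16=31  73^17=22
  73^18=29  73^19=42  73^20=78  73^21=50  73^22=81  73^23=20
  73^24=49  73^25=8  73^26=3  73^27=53  73^28=51  73^29=71
So 73^29 ≡ 71 (mod 83), giving x = 29.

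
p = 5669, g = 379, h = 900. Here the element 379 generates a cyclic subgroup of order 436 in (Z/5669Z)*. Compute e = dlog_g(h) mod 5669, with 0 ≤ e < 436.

260

Baby-step giant-step with m = ceil(sqrt(436)) = 21.
Baby table (379^j mod 5669 for j=0..20):
  0:1  1:379  2:1916  3:532  4:3213  5:4561  6:5243  7:2947
  8:120  9:128  10:3160  11:1481  12:68  13:3096  14:5570  15:2162
  16:3062  17:4022  18:5046  19:1981  20:2491
Giant step factor: 379^(-21) ≡ 721 (mod 5669).
Scan 900·721^i mod 5669 for i = 0, 1, …:
  i=0: 900   i=1: 2634   i=2: 5668   i=3: 4948
  i=4: 1707   i=5: 574   i=6: 17   i=7: 919
  i=8: 4995   i=9: 1580   i=10: 5380   i=11: 1384
  i=12: 120
Match at i=12, j=8: e = 12·21 + 8 = 260.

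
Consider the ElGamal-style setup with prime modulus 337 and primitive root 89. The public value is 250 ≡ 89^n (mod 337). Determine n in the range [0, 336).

47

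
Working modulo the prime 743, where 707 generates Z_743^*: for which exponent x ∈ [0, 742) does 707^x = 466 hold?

703

Baby-step giant-step with m = ceil(sqrt(742)) = 28.
Baby table (707^j mod 743 for j=0..27):
  0:1  1:707  2:553  3:153  4:436  5:650  6:376  7:581
  8:631  9:317  10:476  11:696  12:206  13:14  14:239  15:312
  16:656  17:160  18:184  19:63  20:704  21:661  22:723  23:720
  24:85  25:655  26:196  27:374
Giant step factor: 707^(-28) ≡ 388 (mod 743).
Scan 466·388^i mod 743 for i = 0, 1, …:
  i=0: 466   i=1: 259   i=2: 187   i=3: 485
  i=4: 201   i=5: 716   i=6: 669   i=7: 265
  i=8: 286   i=9: 261     …   i=24: 347
  i=25: 153
Match at i=25, j=3: x = 25·28 + 3 = 703.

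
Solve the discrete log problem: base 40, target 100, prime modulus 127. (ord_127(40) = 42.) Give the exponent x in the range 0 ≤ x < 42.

Baby-step giant-step with m = ceil(sqrt(42)) = 7.
Baby table (40^j mod 127 for j=0..6):
  0:1  1:40  2:76  3:119  4:61  5:27  6:64
Giant step factor: 40^(-7) ≡ 108 (mod 127).
Scan 100·108^i mod 127 for i = 0, 1, …:
  i=0: 100   i=1: 5   i=2: 32   i=3: 27
Match at i=3, j=5: x = 3·7 + 5 = 26.

26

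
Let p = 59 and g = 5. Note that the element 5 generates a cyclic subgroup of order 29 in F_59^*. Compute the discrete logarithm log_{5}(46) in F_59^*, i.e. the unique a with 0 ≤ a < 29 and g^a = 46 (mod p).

22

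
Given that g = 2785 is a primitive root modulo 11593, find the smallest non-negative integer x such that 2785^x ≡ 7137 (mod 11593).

Baby-step giant-step with m = ceil(sqrt(11592)) = 108.
Baby table (2785^j mod 11593 for j=0..107):
  0:1  1:2785  2:508  3:434  4:3018  5:205  6:2868  7:11396
  8:7819  9:4261  10:7246  11:8290  12:5987  13:3061  14:4030  15:1526
  16:6872  17:10070  18:1483  19:3047  20:11412  21:6007  22:796  23:2597
  24:10206  25:9267  26:2577  27:878  28:10700  29:5490  30:10076  31:6600
  32:6095  33:2423  34:929  35:2026  36:8212  37:9024  38:9809  39:4957
  40:9575  41:2475  42:6633  43:5256  44:7594  45:3658  46:8876  47:3384
  48:10924  49:3308  50:7938  51:11072  52:9733  53:1971  54:5746  55:4270
  56:9125  57:1269  58:9893  59:7037  60:5875  61:4152  62:5099  63:10883
  64:5053  65:10296  66:4871  67:1925  68:5159  69:4088  70:754  71:1557
  72:463  73:2632  74:3344  75:3861  76:6174  77:2171  78:6282  79:1533
  80:3181  81:2033  82:4521  83:987  84:1254  85:2897  86:11010  87:10958
  88:5254  89:2024  90:2642  91:8008  92:8941  93:10514  94:9165  95:8332
  96:7027  97:1211  98:10665  99:759  100:3889  101:3003  102:4802  103:6841
  104:4886  105:8921  106:1186  107:10598
Giant step factor: 2785^(-108) ≡ 8828 (mod 11593).
Scan 7137·8828^i mod 11593 for i = 0, 1, …:
  i=0: 7137   i=1: 9074   i=2: 9235   i=3: 4604
  i=4: 10647   i=5: 7265   i=6: 2944   i=7: 9719
  i=8: 11132   i=9: 11028     …   i=88: 6403
  i=89: 9809
Match at i=89, j=38: x = 89·108 + 38 = 9650.

9650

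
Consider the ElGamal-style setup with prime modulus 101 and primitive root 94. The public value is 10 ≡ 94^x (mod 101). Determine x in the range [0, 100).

Baby-step giant-step with m = ceil(sqrt(100)) = 10.
Baby table (94^j mod 101 for j=0..9):
  0:1  1:94  2:49  3:61  4:78  5:60  6:85  7:11
  8:24  9:34
Giant step factor: 94^(-10) ≡ 14 (mod 101).
Scan 10·14^i mod 101 for i = 0, 1, …:
  i=0: 10   i=1: 39   i=2: 41   i=3: 69
  i=4: 57   i=5: 91   i=6: 62   i=7: 60
Match at i=7, j=5: x = 7·10 + 5 = 75.

75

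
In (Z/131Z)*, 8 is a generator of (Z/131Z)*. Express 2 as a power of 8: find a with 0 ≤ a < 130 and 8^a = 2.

87

Baby-step giant-step with m = ceil(sqrt(130)) = 12.
Baby table (8^j mod 131 for j=0..11):
  0:1  1:8  2:64  3:119  4:35  5:18  6:13  7:104
  8:46  9:106  10:62  11:103
Giant step factor: 8^(-12) ≡ 100 (mod 131).
Scan 2·100^i mod 131 for i = 0, 1, …:
  i=0: 2   i=1: 69   i=2: 88   i=3: 23
  i=4: 73   i=5: 95   i=6: 68   i=7: 119
Match at i=7, j=3: a = 7·12 + 3 = 87.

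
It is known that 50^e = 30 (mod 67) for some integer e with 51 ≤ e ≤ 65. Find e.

55

Compute 50^51 mod 67 = 42, then multiply by 50 repeatedly:
  50^51=42  50^52=23  50^53=11  50^54=14  50^55=30
Found 30 at exponent 55.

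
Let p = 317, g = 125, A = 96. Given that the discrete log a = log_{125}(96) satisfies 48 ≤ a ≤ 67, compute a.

Compute 125^48 mod 317 = 63, then multiply by 125 repeatedly:
  125^48=63  125^49=267  125^50=90  125^51=155  125^52=38
  125^53=312  125^54=9  125^55=174  125^56=194  125^57=158
  125^58=96
Found 96 at exponent 58.

58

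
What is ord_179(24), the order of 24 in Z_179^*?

178

The order of 24 must divide p − 1 = 178 = 2 · 89.
Divisors: 1, 2, 89, 178.
Check each in increasing order: 24^1 ≡ 24;  24^2 ≡ 39;  24^89 ≡ 178;  24^178 ≡ 1.
Smallest exponent giving 1 is 178.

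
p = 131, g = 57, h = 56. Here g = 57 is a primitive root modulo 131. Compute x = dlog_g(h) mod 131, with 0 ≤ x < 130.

7

Successive powers of 57 modulo 131:
  57^0=1  57^1=57  57^2=105  57^3=90  57^4=21  57^5=18
  57^6=109  57^7=56
So 57^7 ≡ 56 (mod 131), giving x = 7.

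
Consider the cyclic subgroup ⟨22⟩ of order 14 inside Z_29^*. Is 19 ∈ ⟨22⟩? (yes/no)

no

19 ∈ ⟨22⟩ iff 19^14 ≡ 1 (mod 29), since |⟨22⟩| = 14.
19^14 mod 29 = 28.
Since 28 ≠ 1, 19 does not lie in the subgroup.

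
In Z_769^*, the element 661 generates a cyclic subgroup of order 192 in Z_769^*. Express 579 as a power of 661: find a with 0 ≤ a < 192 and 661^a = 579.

Baby-step giant-step with m = ceil(sqrt(192)) = 14.
Baby table (661^j mod 769 for j=0..13):
  0:1  1:661  2:129  3:679  4:492  5:694  6:410  7:322
  8:598  9:12  10:242  11:10  12:458  13:521
Giant step factor: 661^(-14) ≡ 452 (mod 769).
Scan 579·452^i mod 769 for i = 0, 1, …:
  i=0: 579   i=1: 248   i=2: 591   i=3: 289
  i=4: 667   i=5: 36   i=6: 123   i=7: 228
  i=8: 10
Match at i=8, j=11: a = 8·14 + 11 = 123.

123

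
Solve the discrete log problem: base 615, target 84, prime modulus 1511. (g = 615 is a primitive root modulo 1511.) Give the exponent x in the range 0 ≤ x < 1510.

Baby-step giant-step with m = ceil(sqrt(1510)) = 39.
Baby table (615^j mod 1511 for j=0..38):
  0:1  1:615  2:475  3:502  4:486  5:1223  6:1178  7:701
  8:480  9:555  10:1350  11:711  12:586  13:772  14:326  15:1038
  16:728  17:464  18:1292  19:1305  20:234  21:365  22:847  23:1121
  24:399  25:603  26:650  27:846  28:506  29:1435  30:101  31:164
  32:1134  33:839  34:734  35:1132  36:1120  37:1295  38:128
Giant step factor: 615^(-39) ≡ 1072 (mod 1511).
Scan 84·1072^i mod 1511 for i = 0, 1, …:
  i=0: 84   i=1: 899   i=2: 1221   i=3: 386
  i=4: 1289   i=5: 754   i=6: 1414   i=7: 275
  i=8: 155   i=9: 1461     …   i=13: 348
  i=14: 1350
Match at i=14, j=10: x = 14·39 + 10 = 556.

556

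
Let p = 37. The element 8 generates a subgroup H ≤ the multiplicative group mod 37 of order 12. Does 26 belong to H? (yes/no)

yes

26 ∈ ⟨8⟩ iff 26^12 ≡ 1 (mod 37), since |⟨8⟩| = 12.
26^12 mod 37 = 1.
Since 1 = 1, 26 lies in the subgroup.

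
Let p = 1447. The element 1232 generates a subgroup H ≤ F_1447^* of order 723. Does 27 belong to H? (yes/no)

27 ∈ ⟨1232⟩ iff 27^723 ≡ 1 (mod 1447), since |⟨1232⟩| = 723.
27^723 mod 1447 = 1446.
Since 1446 ≠ 1, 27 does not lie in the subgroup.

no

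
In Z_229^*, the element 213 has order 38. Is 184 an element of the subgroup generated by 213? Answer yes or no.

184 ∈ ⟨213⟩ iff 184^38 ≡ 1 (mod 229), since |⟨213⟩| = 38.
184^38 mod 229 = 94.
Since 94 ≠ 1, 184 does not lie in the subgroup.

no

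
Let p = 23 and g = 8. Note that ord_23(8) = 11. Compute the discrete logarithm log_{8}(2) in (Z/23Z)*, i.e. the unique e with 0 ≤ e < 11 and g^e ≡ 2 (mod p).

4

Successive powers of 8 modulo 23:
  8^0=1  8^1=8  8^2=18  8^3=6  8^4=2
So 8^4 ≡ 2 (mod 23), giving e = 4.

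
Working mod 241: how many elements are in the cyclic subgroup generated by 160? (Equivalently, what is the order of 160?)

The order of 160 must divide p − 1 = 240 = 2^4 · 3 · 5.
Divisors: 1, 2, 3, 4, 5, 6, 8, 10, 12, 15, 16, 20, 24, 30, 40, 48, 60, 80, 120, 240.
Check each in increasing order: 160^1 ≡ 160;  160^2 ≡ 54;  160^3 ≡ 205;  160^4 ≡ 24;  160^5 ≡ 225;  160^6 ≡ 91;  160^8 ≡ 94;  160^10 ≡ 15;  160^12 ≡ 87;  160^15 ≡ 1.
Smallest exponent giving 1 is 15.

15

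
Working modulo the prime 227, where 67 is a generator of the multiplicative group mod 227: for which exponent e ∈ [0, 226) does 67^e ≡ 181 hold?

94

Baby-step giant-step with m = ceil(sqrt(226)) = 16.
Baby table (67^j mod 227 for j=0..15):
  0:1  1:67  2:176  3:215  4:104  5:158  6:144  7:114
  8:147  9:88  10:221  11:52  12:79  13:72  14:57  15:187
Giant step factor: 67^(-16) ≡ 129 (mod 227).
Scan 181·129^i mod 227 for i = 0, 1, …:
  i=0: 181   i=1: 195   i=2: 185   i=3: 30
  i=4: 11   i=5: 57
Match at i=5, j=14: e = 5·16 + 14 = 94.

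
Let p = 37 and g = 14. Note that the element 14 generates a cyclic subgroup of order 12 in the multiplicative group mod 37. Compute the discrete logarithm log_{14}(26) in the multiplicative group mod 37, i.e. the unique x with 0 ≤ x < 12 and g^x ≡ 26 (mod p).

8

Successive powers of 14 modulo 37:
  14^0=1  14^1=14  14^2=11  14^3=6  14^4=10  14^5=29
  14^6=36  14^7=23  14^8=26
So 14^8 ≡ 26 (mod 37), giving x = 8.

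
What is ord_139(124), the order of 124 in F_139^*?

The order of 124 must divide p − 1 = 138 = 2 · 3 · 23.
Divisors: 1, 2, 3, 6, 23, 46, 69, 138.
Check each in increasing order: 124^1 ≡ 124;  124^2 ≡ 86;  124^3 ≡ 100;  124^6 ≡ 131;  124^23 ≡ 42;  124^46 ≡ 96;  124^69 ≡ 1.
Smallest exponent giving 1 is 69.

69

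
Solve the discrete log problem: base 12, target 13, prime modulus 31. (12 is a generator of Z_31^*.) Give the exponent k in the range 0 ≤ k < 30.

Successive powers of 12 modulo 31:
  12^0=1  12^1=12  12^2=20  12^3=23  12^4=28  12^5=26
  12^6=2  12^7=24  12^8=9  12^9=15  12^10=25  12^11=21
  12^12=4  12^13=17  12^14=18  12^15=30  12^16=19  12^17=11
  12^18=8  12^19=3  12^20=5  12^21=29  12^22=7  12^23=22
  12^24=16  12^25=6  12^26=10  12^27=27  12^28=14  12^29=13
So 12^29 ≡ 13 (mod 31), giving k = 29.

29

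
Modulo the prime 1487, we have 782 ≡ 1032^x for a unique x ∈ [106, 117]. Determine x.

108

Compute 1032^106 mod 1487 = 1140, then multiply by 1032 repeatedly:
  1032^106=1140  1032^107=263  1032^108=782
Found 782 at exponent 108.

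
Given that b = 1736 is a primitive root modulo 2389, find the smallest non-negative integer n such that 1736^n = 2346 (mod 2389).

Baby-step giant-step with m = ceil(sqrt(2388)) = 49.
Baby table (1736^j mod 2389 for j=0..48):
  0:1  1:1736  2:1167  3:40  4:159  5:1289  6:1600  7:1582
  8:1391  9:1886  10:1166  11:693  12:1381  13:1249  14:1441  15:293
  16:2180  17:304  18:2164  19:1196  20:215  21:556  22:60  23:1433
  24:739  25:11  26:2373  27:892  28:440  29:1749  30:2234  31:877
  32:679  33:967  34:1634  35:881  36:456  37:857  38:1794  39:1517
  40:834  41:90  42:955  43:2303  44:1211  45:2365  46:1338  47:660
  48:1429
Giant step factor: 1736^(-49) ≡ 1120 (mod 2389).
Scan 2346·1120^i mod 2389 for i = 0, 1, …:
  i=0: 2346   i=1: 2009   i=2: 2031   i=3: 392
  i=4: 1853   i=5: 1708   i=6: 1760   i=7: 275
  i=8: 2208   i=9: 345     …   i=18: 121
  i=19: 1736
Match at i=19, j=1: n = 19·49 + 1 = 932.

932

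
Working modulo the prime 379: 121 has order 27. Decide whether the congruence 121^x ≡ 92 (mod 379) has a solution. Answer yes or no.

no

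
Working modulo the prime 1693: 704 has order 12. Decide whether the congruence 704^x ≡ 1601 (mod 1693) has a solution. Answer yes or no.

1601 ∈ ⟨704⟩ iff 1601^12 ≡ 1 (mod 1693), since |⟨704⟩| = 12.
1601^12 mod 1693 = 1.
Since 1 = 1, 1601 lies in the subgroup.

yes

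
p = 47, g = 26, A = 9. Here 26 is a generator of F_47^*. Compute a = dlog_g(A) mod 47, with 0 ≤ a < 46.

22

Baby-step giant-step with m = ceil(sqrt(46)) = 7.
Baby table (26^j mod 47 for j=0..6):
  0:1  1:26  2:18  3:45  4:42  5:11  6:4
Giant step factor: 26^(-7) ≡ 33 (mod 47).
Scan 9·33^i mod 47 for i = 0, 1, …:
  i=0: 9   i=1: 15   i=2: 25   i=3: 26
Match at i=3, j=1: a = 3·7 + 1 = 22.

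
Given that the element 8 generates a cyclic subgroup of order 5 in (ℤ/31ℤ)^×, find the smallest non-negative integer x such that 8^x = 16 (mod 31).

Successive powers of 8 modulo 31:
  8^0=1  8^1=8  8^2=2  8^3=16
So 8^3 ≡ 16 (mod 31), giving x = 3.

3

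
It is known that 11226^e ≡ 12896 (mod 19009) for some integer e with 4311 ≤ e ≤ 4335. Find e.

4333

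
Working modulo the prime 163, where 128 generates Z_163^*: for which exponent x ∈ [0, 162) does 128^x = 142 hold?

Baby-step giant-step with m = ceil(sqrt(162)) = 13.
Baby table (128^j mod 163 for j=0..12):
  0:1  1:128  2:84  3:157  4:47  5:148  6:36  7:44
  8:90  9:110  10:62  11:112  12:155
Giant step factor: 128^(-13) ≡ 124 (mod 163).
Scan 142·124^i mod 163 for i = 0, 1, …:
  i=0: 142   i=1: 4   i=2: 7   i=3: 53
  i=4: 52   i=5: 91   i=6: 37   i=7: 24
  i=8: 42   i=9: 155
Match at i=9, j=12: x = 9·13 + 12 = 129.

129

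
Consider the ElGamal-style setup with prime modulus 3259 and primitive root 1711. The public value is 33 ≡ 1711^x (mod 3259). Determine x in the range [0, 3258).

1144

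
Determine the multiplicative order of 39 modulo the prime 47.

The order of 39 must divide p − 1 = 46 = 2 · 23.
Divisors: 1, 2, 23, 46.
Check each in increasing order: 39^1 ≡ 39;  39^2 ≡ 17;  39^23 ≡ 46;  39^46 ≡ 1.
Smallest exponent giving 1 is 46.

46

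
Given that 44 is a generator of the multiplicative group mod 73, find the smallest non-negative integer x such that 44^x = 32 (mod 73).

Baby-step giant-step with m = ceil(sqrt(72)) = 9.
Baby table (44^j mod 73 for j=0..8):
  0:1  1:44  2:38  3:66  4:57  5:26  6:49  7:39
  8:37
Giant step factor: 44^(-9) ≡ 10 (mod 73).
Scan 32·10^i mod 73 for i = 0, 1, …:
  i=0: 32   i=1: 28   i=2: 61   i=3: 26
Match at i=3, j=5: x = 3·9 + 5 = 32.

32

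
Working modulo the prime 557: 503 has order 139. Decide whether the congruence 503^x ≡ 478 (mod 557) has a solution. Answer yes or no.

478 ∈ ⟨503⟩ iff 478^139 ≡ 1 (mod 557), since |⟨503⟩| = 139.
478^139 mod 557 = 1.
Since 1 = 1, 478 lies in the subgroup.

yes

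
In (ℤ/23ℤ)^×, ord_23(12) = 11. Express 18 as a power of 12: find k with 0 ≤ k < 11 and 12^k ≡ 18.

5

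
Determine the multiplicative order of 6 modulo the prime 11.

10

The order of 6 must divide p − 1 = 10 = 2 · 5.
Divisors: 1, 2, 5, 10.
Check each in increasing order: 6^1 ≡ 6;  6^2 ≡ 3;  6^5 ≡ 10;  6^10 ≡ 1.
Smallest exponent giving 1 is 10.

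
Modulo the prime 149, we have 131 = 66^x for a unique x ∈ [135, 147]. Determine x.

Compute 66^135 mod 149 = 77, then multiply by 66 repeatedly:
  66^135=77  66^136=16  66^137=13  66^138=113  66^139=8
  66^140=81  66^141=131
Found 131 at exponent 141.

141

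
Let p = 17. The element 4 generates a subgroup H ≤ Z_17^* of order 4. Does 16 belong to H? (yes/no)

yes

⟨4⟩ has order 4; its elements mod 17 are {1, 4, 13, 16}.
16 is in this set.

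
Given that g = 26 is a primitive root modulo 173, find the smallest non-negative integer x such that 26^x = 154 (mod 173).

81

Baby-step giant-step with m = ceil(sqrt(172)) = 14.
Baby table (26^j mod 173 for j=0..13):
  0:1  1:26  2:157  3:103  4:83  5:82  6:56  7:72
  8:142  9:59  10:150  11:94  12:22  13:53
Giant step factor: 26^(-14) ≡ 144 (mod 173).
Scan 154·144^i mod 173 for i = 0, 1, …:
  i=0: 154   i=1: 32   i=2: 110   i=3: 97
  i=4: 128   i=5: 94
Match at i=5, j=11: x = 5·14 + 11 = 81.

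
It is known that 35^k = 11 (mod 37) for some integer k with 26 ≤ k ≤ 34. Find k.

30

Compute 35^26 mod 37 = 3, then multiply by 35 repeatedly:
  35^26=3  35^27=31  35^28=12  35^29=13  35^30=11
Found 11 at exponent 30.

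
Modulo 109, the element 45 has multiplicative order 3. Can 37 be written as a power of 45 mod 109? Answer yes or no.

⟨45⟩ has order 3; its elements mod 109 are {1, 45, 63}.
37 is not in this set.

no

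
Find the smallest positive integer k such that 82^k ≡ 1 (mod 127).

63

The order of 82 must divide p − 1 = 126 = 2 · 3^2 · 7.
Divisors: 1, 2, 3, 6, 7, 9, 14, 18, 21, 42, 63, 126.
Check each in increasing order: 82^1 ≡ 82;  82^2 ≡ 120;  82^3 ≡ 61;  82^6 ≡ 38;  82^7 ≡ 68;  82^9 ≡ 32;  82^14 ≡ 52;  82^18 ≡ 8;  82^21 ≡ 107;  82^42 ≡ 19;  82^63 ≡ 1.
Smallest exponent giving 1 is 63.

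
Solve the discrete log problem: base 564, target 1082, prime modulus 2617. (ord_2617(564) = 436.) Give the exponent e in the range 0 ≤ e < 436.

Baby-step giant-step with m = ceil(sqrt(436)) = 21.
Baby table (564^j mod 2617 for j=0..20):
  0:1  1:564  2:1439  3:326  4:674  5:671  6:1596  7:2513
  8:1535  9:2130  10:117  11:563  12:875  13:1504  14:348  15:2614
  16:925  17:917  18:1639  19:595  20:604
Giant step factor: 564^(-21) ≡ 1109 (mod 2617).
Scan 1082·1109^i mod 2617 for i = 0, 1, …:
  i=0: 1082   i=1: 1352   i=2: 2444   i=3: 1801
  i=4: 538   i=5: 2583   i=6: 1549   i=7: 1089
  i=8: 1264   i=9: 1681   i=10: 925
Match at i=10, j=16: e = 10·21 + 16 = 226.

226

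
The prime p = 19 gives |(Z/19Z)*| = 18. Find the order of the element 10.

The order of 10 must divide p − 1 = 18 = 2 · 3^2.
Divisors: 1, 2, 3, 6, 9, 18.
Check each in increasing order: 10^1 ≡ 10;  10^2 ≡ 5;  10^3 ≡ 12;  10^6 ≡ 11;  10^9 ≡ 18;  10^18 ≡ 1.
Smallest exponent giving 1 is 18.

18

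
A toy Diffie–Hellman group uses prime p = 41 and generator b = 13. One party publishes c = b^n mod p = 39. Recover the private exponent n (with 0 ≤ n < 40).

Successive powers of 13 modulo 41:
  13^0=1  13^1=13  13^2=5  13^3=24  13^4=25  13^5=38
  13^6=2  13^7=26  13^8=10  13^9=7  13^10=9  13^11=35
  13^12=4  13^13=11  13^14=20  13^15=14  13^16=18  13^17=29
  13^18=8  13^19=22  13^20=40  13^21=28  13^22=36  13^23=17
  13^24=16  13^25=3  13^26=39
So 13^26 ≡ 39 (mod 41), giving n = 26.

26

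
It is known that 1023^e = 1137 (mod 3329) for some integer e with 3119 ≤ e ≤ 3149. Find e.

Compute 1023^3119 mod 3329 = 2270, then multiply by 1023 repeatedly:
  1023^3119=2270  1023^3120=1897  1023^3121=3153  1023^3122=3047  1023^3123=1137
Found 1137 at exponent 3123.

3123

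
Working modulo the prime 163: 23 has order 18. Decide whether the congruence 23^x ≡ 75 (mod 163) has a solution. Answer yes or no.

75 ∈ ⟨23⟩ iff 75^18 ≡ 1 (mod 163), since |⟨23⟩| = 18.
75^18 mod 163 = 140.
Since 140 ≠ 1, 75 does not lie in the subgroup.

no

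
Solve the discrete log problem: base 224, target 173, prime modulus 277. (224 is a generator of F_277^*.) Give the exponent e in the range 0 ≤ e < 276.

117

Baby-step giant-step with m = ceil(sqrt(276)) = 17.
Baby table (224^j mod 277 for j=0..16):
  0:1  1:224  2:39  3:149  4:136  5:271  6:41  7:43
  8:214  9:15  10:36  11:31  12:19  13:101  14:187  15:61
  16:91
Giant step factor: 224^(-17) ≡ 17 (mod 277).
Scan 173·17^i mod 277 for i = 0, 1, …:
  i=0: 173   i=1: 171   i=2: 137   i=3: 113
  i=4: 259   i=5: 248   i=6: 61
Match at i=6, j=15: e = 6·17 + 15 = 117.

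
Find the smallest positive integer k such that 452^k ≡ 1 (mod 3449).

The order of 452 must divide p − 1 = 3448 = 2^3 · 431.
Divisors: 1, 2, 4, 8, 431, 862, 1724, 3448.
Check each in increasing order: 452^1 ≡ 452;  452^2 ≡ 813;  452^4 ≡ 2210;  452^8 ≡ 316;  452^431 ≡ 3373;  452^862 ≡ 2327;  452^1724 ≡ 3448;  452^3448 ≡ 1.
Smallest exponent giving 1 is 3448.

3448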